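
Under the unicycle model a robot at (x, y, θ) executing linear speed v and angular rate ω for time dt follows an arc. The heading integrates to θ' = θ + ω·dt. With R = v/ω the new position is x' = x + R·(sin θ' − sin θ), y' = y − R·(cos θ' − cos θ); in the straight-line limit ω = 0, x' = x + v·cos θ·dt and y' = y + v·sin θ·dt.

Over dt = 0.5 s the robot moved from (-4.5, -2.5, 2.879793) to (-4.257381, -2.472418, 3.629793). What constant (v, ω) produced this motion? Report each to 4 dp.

Δθ = 3.629793 − 2.879793 = 0.750000
ω = Δθ/dt = 0.750000/0.5 = 1.5000
R = Δx/(sin θ' − sin θ) = -0.3333
v = R·ω = -0.3333·1.5000 = -0.5000

v = -0.5000, ω = 1.5000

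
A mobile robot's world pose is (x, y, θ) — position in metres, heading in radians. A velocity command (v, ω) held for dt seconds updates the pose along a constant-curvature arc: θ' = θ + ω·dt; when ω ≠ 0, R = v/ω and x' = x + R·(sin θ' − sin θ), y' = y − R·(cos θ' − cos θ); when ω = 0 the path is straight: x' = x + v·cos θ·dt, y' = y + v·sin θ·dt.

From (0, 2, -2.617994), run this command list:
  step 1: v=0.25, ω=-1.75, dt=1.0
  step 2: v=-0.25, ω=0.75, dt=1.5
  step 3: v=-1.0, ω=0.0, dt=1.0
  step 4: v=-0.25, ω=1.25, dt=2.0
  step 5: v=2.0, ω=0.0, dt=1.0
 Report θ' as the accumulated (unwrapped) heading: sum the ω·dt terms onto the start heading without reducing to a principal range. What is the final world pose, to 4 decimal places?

(2.6974, 0.7484, -0.7430)

step 1: θ'=-4.3680 (R=-0.1429) → pose (-0.2059, 2.0755, -4.3680)
step 2: θ'=-3.2430 (R=-0.3333) → pose (0.0741, 1.8564, -3.2430)
step 3: θ'=-3.2430 (straight) → pose (1.0690, 1.7552, -3.2430)
step 4: θ'=-0.7430 (R=-0.2000) → pose (1.2245, 2.1014, -0.7430)
step 5: θ'=-0.7430 (straight) → pose (2.6974, 0.7484, -0.7430)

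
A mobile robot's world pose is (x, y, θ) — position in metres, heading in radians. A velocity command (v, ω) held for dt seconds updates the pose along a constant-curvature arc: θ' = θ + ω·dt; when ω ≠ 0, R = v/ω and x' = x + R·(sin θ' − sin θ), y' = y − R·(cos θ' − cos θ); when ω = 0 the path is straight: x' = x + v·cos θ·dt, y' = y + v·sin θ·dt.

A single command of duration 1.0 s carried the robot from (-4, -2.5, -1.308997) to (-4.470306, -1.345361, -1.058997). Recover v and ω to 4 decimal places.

Δθ = -1.058997 − -1.308997 = 0.250000
ω = Δθ/dt = 0.250000/1.0 = 0.2500
R = −Δy/(cos θ' − cos θ) = -5.0000
v = R·ω = -5.0000·0.2500 = -1.2500

v = -1.2500, ω = 0.2500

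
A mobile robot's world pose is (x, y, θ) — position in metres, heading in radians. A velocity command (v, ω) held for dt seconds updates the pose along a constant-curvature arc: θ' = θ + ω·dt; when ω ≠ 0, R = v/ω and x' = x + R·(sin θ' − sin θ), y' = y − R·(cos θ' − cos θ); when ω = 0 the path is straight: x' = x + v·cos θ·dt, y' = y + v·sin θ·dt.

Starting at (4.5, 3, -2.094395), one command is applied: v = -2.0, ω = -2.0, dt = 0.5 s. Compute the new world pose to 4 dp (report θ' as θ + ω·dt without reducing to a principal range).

(5.3188, 3.4989, -3.0944)

θ' = -2.0944 + -2.0·0.5 = -3.0944
R = v/ω = -2.0/-2.0 = 1.0000
x' = 4.5 + 1.0000·(sin -3.0944 − sin -2.0944) = 5.3188
y' = 3 − 1.0000·(cos -3.0944 − cos -2.0944) = 3.4989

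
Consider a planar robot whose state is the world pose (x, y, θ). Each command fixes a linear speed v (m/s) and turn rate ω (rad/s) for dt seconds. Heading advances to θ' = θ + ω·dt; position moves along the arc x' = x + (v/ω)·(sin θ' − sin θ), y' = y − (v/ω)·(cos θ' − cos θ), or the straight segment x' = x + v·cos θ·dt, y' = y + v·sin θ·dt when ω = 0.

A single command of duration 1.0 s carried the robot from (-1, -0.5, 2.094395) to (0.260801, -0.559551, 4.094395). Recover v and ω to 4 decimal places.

Δθ = 4.094395 − 2.094395 = 2.000000
ω = Δθ/dt = 2.000000/1.0 = 2.0000
R = Δx/(sin θ' − sin θ) = -0.7500
v = R·ω = -0.7500·2.0000 = -1.5000

v = -1.5000, ω = 2.0000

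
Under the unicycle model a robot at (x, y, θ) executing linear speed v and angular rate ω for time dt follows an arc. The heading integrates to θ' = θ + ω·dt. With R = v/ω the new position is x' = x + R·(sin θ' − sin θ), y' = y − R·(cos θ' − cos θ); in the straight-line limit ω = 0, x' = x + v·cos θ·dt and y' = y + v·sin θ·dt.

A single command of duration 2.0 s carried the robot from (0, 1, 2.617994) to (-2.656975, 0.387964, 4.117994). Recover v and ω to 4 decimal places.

Δθ = 4.117994 − 2.617994 = 1.500000
ω = Δθ/dt = 1.500000/2.0 = 0.7500
R = Δx/(sin θ' − sin θ) = 2.0000
v = R·ω = 2.0000·0.7500 = 1.5000

v = 1.5000, ω = 0.7500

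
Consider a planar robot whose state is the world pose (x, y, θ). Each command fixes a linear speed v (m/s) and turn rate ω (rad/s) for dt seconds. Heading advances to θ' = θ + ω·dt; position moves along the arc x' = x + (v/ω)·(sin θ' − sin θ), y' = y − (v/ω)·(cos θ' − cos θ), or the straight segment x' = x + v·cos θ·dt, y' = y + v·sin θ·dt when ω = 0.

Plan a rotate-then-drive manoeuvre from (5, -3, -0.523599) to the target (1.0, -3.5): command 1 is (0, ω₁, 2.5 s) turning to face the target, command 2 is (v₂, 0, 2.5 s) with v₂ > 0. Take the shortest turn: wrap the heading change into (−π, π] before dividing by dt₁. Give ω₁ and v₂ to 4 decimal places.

ω₁ = -0.9975, v₂ = 1.6125

heading to target = atan2(-3.5−-3, 1−5) = -3.0172
Δθ = wrap(-3.0172 − -0.5236) = -2.4936; ω₁ = Δθ/dt₁ = -0.9975
distance = √((1−5)² + (-3.5−-3)²) = 4.0311; v₂ = distance/dt₂ = 1.6125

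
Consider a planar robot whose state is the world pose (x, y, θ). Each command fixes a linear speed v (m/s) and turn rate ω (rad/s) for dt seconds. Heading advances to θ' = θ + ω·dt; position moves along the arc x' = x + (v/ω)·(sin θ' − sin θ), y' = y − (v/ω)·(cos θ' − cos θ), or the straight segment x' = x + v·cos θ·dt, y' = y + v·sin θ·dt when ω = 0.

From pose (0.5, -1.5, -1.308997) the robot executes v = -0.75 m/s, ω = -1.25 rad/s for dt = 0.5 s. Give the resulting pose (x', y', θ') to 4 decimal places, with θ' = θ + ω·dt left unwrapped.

θ' = -1.3090 + -1.25·0.5 = -1.9340
R = v/ω = -0.75/-1.25 = 0.6000
x' = 0.5 + 0.6000·(sin -1.9340 − sin -1.3090) = 0.5187
y' = -1.5 − 0.6000·(cos -1.9340 − cos -1.3090) = -1.1315

(0.5187, -1.1315, -1.9340)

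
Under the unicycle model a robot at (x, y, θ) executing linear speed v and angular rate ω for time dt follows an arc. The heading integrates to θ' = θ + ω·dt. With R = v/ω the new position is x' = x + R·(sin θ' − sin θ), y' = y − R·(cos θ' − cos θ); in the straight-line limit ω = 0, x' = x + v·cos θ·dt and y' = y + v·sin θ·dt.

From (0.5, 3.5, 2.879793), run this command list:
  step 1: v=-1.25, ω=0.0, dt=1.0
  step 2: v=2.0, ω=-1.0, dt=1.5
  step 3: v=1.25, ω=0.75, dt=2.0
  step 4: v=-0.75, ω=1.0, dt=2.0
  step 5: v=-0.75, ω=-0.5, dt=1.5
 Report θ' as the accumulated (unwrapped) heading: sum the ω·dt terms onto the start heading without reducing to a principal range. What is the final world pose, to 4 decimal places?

(0.2165, 9.3389, 4.1298)

step 1: θ'=2.8798 (straight) → pose (1.7074, 3.1765, 2.8798)
step 2: θ'=1.3798 (R=-2.0000) → pose (0.2614, 5.4880, 1.3798)
step 3: θ'=2.8798 (R=1.6667) → pose (-0.9436, 7.4143, 2.8798)
step 4: θ'=4.8798 (R=-0.7500) → pose (-0.0099, 8.2637, 4.8798)
step 5: θ'=4.1298 (R=1.5000) → pose (0.2165, 9.3389, 4.1298)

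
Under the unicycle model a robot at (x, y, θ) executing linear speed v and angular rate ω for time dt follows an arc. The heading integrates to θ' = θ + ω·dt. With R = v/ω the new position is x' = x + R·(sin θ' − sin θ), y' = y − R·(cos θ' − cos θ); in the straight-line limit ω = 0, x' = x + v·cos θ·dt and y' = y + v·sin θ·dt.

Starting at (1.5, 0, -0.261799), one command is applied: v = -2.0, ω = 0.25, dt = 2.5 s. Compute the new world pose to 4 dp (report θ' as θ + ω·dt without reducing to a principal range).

θ' = -0.2618 + 0.25·2.5 = 0.3632
R = v/ω = -2.0/0.25 = -8.0000
x' = 1.5 + -8.0000·(sin 0.3632 − sin -0.2618) = -3.4127
y' = 0 − -8.0000·(cos 0.3632 − cos -0.2618) = -0.2493

(-3.4127, -0.2493, 0.3632)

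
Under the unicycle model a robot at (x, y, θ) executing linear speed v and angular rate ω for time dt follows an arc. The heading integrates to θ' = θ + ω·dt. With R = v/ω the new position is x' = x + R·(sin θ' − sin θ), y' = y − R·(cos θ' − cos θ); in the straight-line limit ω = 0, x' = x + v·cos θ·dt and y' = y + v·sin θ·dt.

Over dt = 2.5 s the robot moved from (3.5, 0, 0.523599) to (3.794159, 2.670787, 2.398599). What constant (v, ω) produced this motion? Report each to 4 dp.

Δθ = 2.398599 − 0.523599 = 1.875000
ω = Δθ/dt = 1.875000/2.5 = 0.7500
R = −Δy/(cos θ' − cos θ) = 1.6667
v = R·ω = 1.6667·0.7500 = 1.2500

v = 1.2500, ω = 0.7500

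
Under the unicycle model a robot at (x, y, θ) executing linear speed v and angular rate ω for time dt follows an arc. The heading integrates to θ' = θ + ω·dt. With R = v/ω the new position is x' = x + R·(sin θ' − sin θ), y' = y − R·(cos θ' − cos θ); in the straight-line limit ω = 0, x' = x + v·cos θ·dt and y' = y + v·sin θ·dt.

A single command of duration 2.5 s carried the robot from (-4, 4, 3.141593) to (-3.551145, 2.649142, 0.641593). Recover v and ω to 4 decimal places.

Δθ = 0.641593 − 3.141593 = -2.500000
ω = Δθ/dt = -2.500000/2.5 = -1.0000
R = −Δy/(cos θ' − cos θ) = 0.7500
v = R·ω = 0.7500·-1.0000 = -0.7500

v = -0.7500, ω = -1.0000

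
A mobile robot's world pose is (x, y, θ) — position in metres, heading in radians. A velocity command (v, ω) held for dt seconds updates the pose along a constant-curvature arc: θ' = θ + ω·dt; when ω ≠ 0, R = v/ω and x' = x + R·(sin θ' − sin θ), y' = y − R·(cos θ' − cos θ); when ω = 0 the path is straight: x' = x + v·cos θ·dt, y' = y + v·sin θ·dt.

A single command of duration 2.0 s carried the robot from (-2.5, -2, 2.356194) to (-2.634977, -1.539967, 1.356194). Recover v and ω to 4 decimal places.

Δθ = 1.356194 − 2.356194 = -1.000000
ω = Δθ/dt = -1.000000/2.0 = -0.5000
R = −Δy/(cos θ' − cos θ) = -0.5000
v = R·ω = -0.5000·-0.5000 = 0.2500

v = 0.2500, ω = -0.5000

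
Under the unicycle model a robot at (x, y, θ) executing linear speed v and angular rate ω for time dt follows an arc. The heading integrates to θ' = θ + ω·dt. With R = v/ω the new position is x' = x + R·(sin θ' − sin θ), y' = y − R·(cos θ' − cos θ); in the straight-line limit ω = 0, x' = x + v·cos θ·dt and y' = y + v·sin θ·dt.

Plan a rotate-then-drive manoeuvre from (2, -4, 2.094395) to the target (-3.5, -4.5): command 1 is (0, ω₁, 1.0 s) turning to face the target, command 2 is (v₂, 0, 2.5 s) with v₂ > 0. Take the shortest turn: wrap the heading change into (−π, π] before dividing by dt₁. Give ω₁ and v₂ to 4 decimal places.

heading to target = atan2(-4.5−-4, -3.5−2) = -3.0509
Δθ = wrap(-3.0509 − 2.0944) = 1.1379; ω₁ = Δθ/dt₁ = 1.1379
distance = √((-3.5−2)² + (-4.5−-4)²) = 5.5227; v₂ = distance/dt₂ = 2.2091

ω₁ = 1.1379, v₂ = 2.2091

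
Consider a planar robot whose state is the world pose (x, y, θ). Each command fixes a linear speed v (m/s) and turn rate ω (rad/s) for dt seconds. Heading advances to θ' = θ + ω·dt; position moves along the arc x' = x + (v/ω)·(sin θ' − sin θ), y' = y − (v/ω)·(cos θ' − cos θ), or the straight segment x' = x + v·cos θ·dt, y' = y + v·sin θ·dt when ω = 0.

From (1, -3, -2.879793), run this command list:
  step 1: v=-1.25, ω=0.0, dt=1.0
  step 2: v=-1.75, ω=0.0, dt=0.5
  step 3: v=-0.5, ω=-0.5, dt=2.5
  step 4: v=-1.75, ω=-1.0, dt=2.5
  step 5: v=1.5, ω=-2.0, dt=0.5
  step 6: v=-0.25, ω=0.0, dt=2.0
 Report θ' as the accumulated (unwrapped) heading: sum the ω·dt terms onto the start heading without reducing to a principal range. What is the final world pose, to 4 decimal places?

(2.4559, -5.5257, -7.6298)

step 1: θ'=-2.8798 (straight) → pose (2.2074, -2.6765, -2.8798)
step 2: θ'=-2.8798 (straight) → pose (3.0526, -2.4500, -2.8798)
step 3: θ'=-4.1298 (R=1.0000) → pose (4.1464, -2.8657, -4.1298)
step 4: θ'=-6.6298 (R=1.7500) → pose (2.0906, -5.4745, -6.6298)
step 5: θ'=-7.6298 (R=-0.7500) → pose (2.5671, -6.0132, -7.6298)
step 6: θ'=-7.6298 (straight) → pose (2.4559, -5.5257, -7.6298)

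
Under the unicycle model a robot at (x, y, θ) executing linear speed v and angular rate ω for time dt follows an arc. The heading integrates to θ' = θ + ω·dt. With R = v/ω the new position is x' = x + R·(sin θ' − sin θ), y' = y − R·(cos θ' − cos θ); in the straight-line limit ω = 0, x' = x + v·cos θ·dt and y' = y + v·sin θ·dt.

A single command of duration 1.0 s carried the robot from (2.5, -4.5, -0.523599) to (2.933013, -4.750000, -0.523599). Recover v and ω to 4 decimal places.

Δθ = -0.523599 − -0.523599 = 0.000000
ω = Δθ/dt = 0.000000/1.0 = 0.0000
ω = 0 → v = (Δx·cos θ + Δy·sin θ)/dt = 0.5000

v = 0.5000, ω = 0.0000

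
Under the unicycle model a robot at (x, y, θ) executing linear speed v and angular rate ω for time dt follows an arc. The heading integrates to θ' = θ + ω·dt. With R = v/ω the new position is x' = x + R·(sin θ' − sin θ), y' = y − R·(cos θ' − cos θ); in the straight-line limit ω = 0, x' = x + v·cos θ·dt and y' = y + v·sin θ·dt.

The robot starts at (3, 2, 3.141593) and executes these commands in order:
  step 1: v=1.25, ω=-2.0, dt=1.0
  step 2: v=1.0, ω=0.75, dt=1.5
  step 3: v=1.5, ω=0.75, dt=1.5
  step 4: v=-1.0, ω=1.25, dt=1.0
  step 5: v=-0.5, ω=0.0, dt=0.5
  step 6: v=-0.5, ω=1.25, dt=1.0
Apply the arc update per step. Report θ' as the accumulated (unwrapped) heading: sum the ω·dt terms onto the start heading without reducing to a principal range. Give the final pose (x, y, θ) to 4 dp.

step 1: θ'=1.1416 (R=-0.6250) → pose (2.4317, 2.8851, 1.1416)
step 2: θ'=2.2666 (R=1.3333) → pose (2.2427, 4.2946, 2.2666)
step 3: θ'=3.3916 (R=2.0000) → pose (0.2128, 4.9504, 3.3916)
step 4: θ'=4.6416 (R=-0.8000) → pose (0.8129, 5.6690, 4.6416)
step 5: θ'=4.6416 (straight) → pose (0.8305, 5.9184, 4.6416)
step 6: θ'=5.8916 (R=-0.4000) → pose (0.5842, 6.3164, 5.8916)

(0.5842, 6.3164, 5.8916)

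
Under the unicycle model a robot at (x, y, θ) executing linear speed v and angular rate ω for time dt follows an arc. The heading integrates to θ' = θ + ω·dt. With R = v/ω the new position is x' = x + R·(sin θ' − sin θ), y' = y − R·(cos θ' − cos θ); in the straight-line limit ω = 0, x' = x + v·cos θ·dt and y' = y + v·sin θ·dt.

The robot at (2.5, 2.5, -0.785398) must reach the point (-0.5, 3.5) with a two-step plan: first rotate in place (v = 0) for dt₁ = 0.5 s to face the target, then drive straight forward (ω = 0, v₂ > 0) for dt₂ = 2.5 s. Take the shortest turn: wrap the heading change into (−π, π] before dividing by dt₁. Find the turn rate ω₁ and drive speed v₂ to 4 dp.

ω₁ = -5.3559, v₂ = 1.2649

heading to target = atan2(3.5−2.5, -0.5−2.5) = 2.8198
Δθ = wrap(2.8198 − -0.7854) = -2.6779; ω₁ = Δθ/dt₁ = -5.3559
distance = √((-0.5−2.5)² + (3.5−2.5)²) = 3.1623; v₂ = distance/dt₂ = 1.2649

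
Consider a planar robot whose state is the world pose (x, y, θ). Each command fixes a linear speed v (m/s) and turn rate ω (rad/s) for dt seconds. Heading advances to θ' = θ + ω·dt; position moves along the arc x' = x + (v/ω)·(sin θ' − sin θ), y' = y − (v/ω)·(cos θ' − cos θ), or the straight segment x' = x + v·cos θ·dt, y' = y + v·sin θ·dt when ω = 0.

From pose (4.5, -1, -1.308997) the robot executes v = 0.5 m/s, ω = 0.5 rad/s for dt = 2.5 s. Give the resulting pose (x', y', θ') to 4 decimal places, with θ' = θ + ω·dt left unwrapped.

θ' = -1.3090 + 0.5·2.5 = -0.0590
R = v/ω = 0.5/0.5 = 1.0000
x' = 4.5 + 1.0000·(sin -0.0590 − sin -1.3090) = 5.4070
y' = -1 − 1.0000·(cos -0.0590 − cos -1.3090) = -1.7394

(5.4070, -1.7394, -0.0590)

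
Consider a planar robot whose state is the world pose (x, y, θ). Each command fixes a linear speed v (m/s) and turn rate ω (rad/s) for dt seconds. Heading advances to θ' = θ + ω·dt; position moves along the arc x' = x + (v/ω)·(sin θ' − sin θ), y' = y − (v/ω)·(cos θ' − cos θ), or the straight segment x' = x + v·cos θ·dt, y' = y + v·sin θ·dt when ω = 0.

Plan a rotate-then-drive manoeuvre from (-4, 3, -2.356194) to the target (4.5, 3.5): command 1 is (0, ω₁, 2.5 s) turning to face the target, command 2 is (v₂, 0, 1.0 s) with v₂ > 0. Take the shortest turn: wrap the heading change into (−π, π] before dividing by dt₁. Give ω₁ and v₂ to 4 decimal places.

ω₁ = 0.9660, v₂ = 8.5147

heading to target = atan2(3.5−3, 4.5−-4) = 0.0588
Δθ = wrap(0.0588 − -2.3562) = 2.4149; ω₁ = Δθ/dt₁ = 0.9660
distance = √((4.5−-4)² + (3.5−3)²) = 8.5147; v₂ = distance/dt₂ = 8.5147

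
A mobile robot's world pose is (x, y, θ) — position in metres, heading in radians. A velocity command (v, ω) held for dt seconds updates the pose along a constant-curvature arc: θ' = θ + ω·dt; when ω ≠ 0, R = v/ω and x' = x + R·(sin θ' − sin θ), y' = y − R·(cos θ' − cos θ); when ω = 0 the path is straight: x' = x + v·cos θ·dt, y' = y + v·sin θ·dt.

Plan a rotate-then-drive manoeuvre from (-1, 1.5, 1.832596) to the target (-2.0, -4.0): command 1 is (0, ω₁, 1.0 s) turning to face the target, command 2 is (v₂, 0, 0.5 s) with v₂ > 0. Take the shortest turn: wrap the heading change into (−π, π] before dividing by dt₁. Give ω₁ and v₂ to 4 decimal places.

ω₁ = 2.6999, v₂ = 11.1803

heading to target = atan2(-4−1.5, -2−-1) = -1.7506
Δθ = wrap(-1.7506 − 1.8326) = 2.6999; ω₁ = Δθ/dt₁ = 2.6999
distance = √((-2−-1)² + (-4−1.5)²) = 5.5902; v₂ = distance/dt₂ = 11.1803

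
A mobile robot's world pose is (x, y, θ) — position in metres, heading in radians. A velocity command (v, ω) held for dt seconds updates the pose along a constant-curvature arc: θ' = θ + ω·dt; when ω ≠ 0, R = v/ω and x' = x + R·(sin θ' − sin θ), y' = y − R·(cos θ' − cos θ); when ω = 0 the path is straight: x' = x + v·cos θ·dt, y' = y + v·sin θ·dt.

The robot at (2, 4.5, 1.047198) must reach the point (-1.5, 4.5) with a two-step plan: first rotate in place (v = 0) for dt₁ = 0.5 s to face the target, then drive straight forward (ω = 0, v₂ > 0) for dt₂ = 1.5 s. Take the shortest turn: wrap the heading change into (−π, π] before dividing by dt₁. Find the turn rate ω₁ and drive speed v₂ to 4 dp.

ω₁ = 4.1888, v₂ = 2.3333

heading to target = atan2(4.5−4.5, -1.5−2) = 3.1416
Δθ = wrap(3.1416 − 1.0472) = 2.0944; ω₁ = Δθ/dt₁ = 4.1888
distance = √((-1.5−2)² + (4.5−4.5)²) = 3.5000; v₂ = distance/dt₂ = 2.3333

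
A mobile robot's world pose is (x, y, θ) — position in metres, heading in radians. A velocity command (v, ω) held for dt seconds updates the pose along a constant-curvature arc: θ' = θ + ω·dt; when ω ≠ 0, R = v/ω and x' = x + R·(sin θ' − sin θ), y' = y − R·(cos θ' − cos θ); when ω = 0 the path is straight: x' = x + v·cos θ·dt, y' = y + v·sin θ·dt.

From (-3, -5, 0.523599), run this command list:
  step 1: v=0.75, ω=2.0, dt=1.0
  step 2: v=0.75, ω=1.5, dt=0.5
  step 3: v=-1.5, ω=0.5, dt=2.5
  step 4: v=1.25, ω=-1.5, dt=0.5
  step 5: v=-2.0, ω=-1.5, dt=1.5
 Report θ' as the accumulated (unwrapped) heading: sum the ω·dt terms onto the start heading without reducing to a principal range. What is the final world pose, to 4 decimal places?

(1.0194, -3.5253, 1.5236)

step 1: θ'=2.5236 (R=0.3750) → pose (-2.9702, -4.3696, 2.5236)
step 2: θ'=3.2736 (R=0.5000) → pose (-3.3257, -4.2815, 3.2736)
step 3: θ'=4.5236 (R=-3.0000) → pose (-0.7739, -1.8706, 4.5236)
step 4: θ'=3.7736 (R=-0.8333) → pose (-1.1001, -2.3866, 3.7736)
step 5: θ'=1.5236 (R=1.3333) → pose (1.0194, -3.5253, 1.5236)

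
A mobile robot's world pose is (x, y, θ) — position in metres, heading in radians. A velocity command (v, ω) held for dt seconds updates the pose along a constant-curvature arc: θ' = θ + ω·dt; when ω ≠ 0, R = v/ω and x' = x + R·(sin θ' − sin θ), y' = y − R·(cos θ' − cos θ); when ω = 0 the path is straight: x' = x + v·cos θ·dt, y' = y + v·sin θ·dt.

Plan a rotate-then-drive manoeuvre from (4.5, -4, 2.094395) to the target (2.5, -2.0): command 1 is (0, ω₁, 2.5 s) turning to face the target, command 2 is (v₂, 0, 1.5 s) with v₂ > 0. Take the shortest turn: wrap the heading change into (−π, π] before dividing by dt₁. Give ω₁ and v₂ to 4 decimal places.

ω₁ = 0.1047, v₂ = 1.8856

heading to target = atan2(-2−-4, 2.5−4.5) = 2.3562
Δθ = wrap(2.3562 − 2.0944) = 0.2618; ω₁ = Δθ/dt₁ = 0.1047
distance = √((2.5−4.5)² + (-2−-4)²) = 2.8284; v₂ = distance/dt₂ = 1.8856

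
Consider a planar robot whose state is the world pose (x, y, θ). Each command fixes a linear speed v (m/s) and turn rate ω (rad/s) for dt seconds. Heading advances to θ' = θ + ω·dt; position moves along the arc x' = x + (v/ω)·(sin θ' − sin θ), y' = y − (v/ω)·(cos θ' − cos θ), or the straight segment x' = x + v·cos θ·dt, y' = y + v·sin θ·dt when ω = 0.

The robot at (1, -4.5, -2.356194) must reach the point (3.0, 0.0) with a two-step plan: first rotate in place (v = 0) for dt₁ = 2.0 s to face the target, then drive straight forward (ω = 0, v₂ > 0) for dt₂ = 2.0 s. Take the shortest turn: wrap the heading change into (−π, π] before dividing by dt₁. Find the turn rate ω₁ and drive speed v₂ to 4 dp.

ω₁ = -1.3872, v₂ = 2.4622

heading to target = atan2(0−-4.5, 3−1) = 1.1526
Δθ = wrap(1.1526 − -2.3562) = -2.7744; ω₁ = Δθ/dt₁ = -1.3872
distance = √((3−1)² + (0−-4.5)²) = 4.9244; v₂ = distance/dt₂ = 2.4622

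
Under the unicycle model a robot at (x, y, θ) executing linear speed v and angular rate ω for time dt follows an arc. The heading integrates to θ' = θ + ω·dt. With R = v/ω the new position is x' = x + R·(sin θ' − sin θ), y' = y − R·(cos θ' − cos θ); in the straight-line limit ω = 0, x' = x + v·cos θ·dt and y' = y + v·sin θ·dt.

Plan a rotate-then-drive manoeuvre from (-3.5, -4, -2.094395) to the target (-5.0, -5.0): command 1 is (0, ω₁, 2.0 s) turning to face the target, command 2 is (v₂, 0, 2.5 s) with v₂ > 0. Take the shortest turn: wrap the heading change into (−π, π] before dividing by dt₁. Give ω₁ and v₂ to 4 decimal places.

ω₁ = -0.2296, v₂ = 0.7211

heading to target = atan2(-5−-4, -5−-3.5) = -2.5536
Δθ = wrap(-2.5536 − -2.0944) = -0.4592; ω₁ = Δθ/dt₁ = -0.2296
distance = √((-5−-3.5)² + (-5−-4)²) = 1.8028; v₂ = distance/dt₂ = 0.7211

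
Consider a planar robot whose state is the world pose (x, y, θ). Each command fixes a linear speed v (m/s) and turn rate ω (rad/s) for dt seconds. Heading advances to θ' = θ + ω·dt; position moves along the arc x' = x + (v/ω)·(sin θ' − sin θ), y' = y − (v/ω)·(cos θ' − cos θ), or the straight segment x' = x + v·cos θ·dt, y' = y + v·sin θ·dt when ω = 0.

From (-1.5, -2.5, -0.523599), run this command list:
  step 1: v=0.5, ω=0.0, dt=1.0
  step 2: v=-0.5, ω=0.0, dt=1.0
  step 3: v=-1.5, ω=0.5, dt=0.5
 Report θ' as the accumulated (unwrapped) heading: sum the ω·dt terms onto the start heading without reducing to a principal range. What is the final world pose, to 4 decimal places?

step 1: θ'=-0.5236 (straight) → pose (-1.0670, -2.7500, -0.5236)
step 2: θ'=-0.5236 (straight) → pose (-1.5000, -2.5000, -0.5236)
step 3: θ'=-0.2736 (R=-3.0000) → pose (-2.1894, -2.2097, -0.2736)

(-2.1894, -2.2097, -0.2736)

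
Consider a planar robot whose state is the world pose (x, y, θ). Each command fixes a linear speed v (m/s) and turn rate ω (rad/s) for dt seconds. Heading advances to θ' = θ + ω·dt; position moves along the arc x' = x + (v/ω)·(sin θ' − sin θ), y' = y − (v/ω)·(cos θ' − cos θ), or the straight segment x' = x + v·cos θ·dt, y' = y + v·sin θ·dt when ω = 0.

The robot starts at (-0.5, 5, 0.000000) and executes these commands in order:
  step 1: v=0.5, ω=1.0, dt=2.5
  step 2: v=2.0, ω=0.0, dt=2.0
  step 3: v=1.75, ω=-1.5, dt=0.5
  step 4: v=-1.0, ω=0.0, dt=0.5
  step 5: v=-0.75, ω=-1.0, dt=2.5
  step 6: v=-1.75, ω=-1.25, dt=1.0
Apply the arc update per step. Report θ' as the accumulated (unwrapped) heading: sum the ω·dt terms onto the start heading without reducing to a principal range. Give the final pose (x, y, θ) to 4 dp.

step 1: θ'=2.5000 (R=0.5000) → pose (-0.2008, 5.9006, 2.5000)
step 2: θ'=2.5000 (straight) → pose (-3.4053, 8.2945, 2.5000)
step 3: θ'=1.7500 (R=-1.1667) → pose (-3.8551, 9.0212, 1.7500)
step 4: θ'=1.7500 (straight) → pose (-3.7660, 8.5292, 1.7500)
step 5: θ'=-0.7500 (R=0.7500) → pose (-5.0152, 7.8467, -0.7500)
step 6: θ'=-2.0000 (R=1.4000) → pose (-5.3339, 9.4537, -2.0000)

(-5.3339, 9.4537, -2.0000)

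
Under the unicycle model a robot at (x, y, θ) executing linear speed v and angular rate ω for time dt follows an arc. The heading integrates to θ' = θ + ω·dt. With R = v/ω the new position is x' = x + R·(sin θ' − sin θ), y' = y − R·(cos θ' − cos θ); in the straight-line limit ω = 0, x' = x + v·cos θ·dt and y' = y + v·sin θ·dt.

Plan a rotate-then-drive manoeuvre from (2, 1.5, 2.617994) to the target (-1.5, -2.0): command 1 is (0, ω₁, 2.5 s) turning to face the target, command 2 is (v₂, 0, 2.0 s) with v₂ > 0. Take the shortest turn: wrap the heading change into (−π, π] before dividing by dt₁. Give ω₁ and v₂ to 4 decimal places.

ω₁ = 0.5236, v₂ = 2.4749

heading to target = atan2(-2−1.5, -1.5−2) = -2.3562
Δθ = wrap(-2.3562 − 2.6180) = 1.3090; ω₁ = Δθ/dt₁ = 0.5236
distance = √((-1.5−2)² + (-2−1.5)²) = 4.9497; v₂ = distance/dt₂ = 2.4749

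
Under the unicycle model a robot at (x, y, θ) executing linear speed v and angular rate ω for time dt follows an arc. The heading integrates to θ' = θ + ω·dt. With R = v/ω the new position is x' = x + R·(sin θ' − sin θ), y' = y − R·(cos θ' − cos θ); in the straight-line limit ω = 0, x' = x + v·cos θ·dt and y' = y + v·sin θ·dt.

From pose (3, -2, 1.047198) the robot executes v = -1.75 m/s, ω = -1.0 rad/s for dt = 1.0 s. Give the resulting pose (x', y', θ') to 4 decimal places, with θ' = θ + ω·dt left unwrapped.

(1.5670, -2.8731, 0.0472)

θ' = 1.0472 + -1.0·1.0 = 0.0472
R = v/ω = -1.75/-1.0 = 1.7500
x' = 3 + 1.7500·(sin 0.0472 − sin 1.0472) = 1.5670
y' = -2 − 1.7500·(cos 0.0472 − cos 1.0472) = -2.8731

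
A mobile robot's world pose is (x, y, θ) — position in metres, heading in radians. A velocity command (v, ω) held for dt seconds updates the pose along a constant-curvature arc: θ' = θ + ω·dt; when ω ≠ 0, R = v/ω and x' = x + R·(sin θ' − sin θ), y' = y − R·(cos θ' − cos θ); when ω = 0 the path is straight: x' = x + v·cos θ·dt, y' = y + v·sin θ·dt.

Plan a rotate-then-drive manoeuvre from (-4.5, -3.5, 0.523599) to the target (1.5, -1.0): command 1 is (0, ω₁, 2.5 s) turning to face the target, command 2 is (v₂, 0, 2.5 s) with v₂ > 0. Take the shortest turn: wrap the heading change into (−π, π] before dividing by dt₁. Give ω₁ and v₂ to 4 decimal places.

ω₁ = -0.0515, v₂ = 2.6000

heading to target = atan2(-1−-3.5, 1.5−-4.5) = 0.3948
Δθ = wrap(0.3948 − 0.5236) = -0.1288; ω₁ = Δθ/dt₁ = -0.0515
distance = √((1.5−-4.5)² + (-1−-3.5)²) = 6.5000; v₂ = distance/dt₂ = 2.6000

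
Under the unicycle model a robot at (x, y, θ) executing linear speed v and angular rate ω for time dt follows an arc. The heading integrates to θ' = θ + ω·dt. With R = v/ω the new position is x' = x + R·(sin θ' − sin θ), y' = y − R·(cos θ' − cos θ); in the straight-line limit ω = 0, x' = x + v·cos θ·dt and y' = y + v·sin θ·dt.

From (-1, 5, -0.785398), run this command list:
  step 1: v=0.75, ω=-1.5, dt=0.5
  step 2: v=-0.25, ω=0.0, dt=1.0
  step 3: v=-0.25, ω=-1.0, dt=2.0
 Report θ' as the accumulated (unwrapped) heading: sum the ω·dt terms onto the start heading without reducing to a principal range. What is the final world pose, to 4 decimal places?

(-0.5169, 5.1537, -3.5354)

step 1: θ'=-1.5354 (R=-0.5000) → pose (-0.8539, 4.6641, -1.5354)
step 2: θ'=-1.5354 (straight) → pose (-0.8627, 4.9140, -1.5354)
step 3: θ'=-3.5354 (R=0.2500) → pose (-0.5169, 5.1537, -3.5354)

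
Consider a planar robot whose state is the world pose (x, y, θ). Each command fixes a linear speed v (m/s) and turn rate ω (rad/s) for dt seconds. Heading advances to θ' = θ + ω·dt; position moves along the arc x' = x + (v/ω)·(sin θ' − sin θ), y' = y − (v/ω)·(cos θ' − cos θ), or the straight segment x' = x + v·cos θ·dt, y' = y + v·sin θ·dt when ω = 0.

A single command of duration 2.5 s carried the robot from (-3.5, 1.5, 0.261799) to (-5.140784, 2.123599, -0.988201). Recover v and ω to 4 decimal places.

Δθ = -0.988201 − 0.261799 = -1.250000
ω = Δθ/dt = -1.250000/2.5 = -0.5000
R = Δx/(sin θ' − sin θ) = 1.5000
v = R·ω = 1.5000·-0.5000 = -0.7500

v = -0.7500, ω = -0.5000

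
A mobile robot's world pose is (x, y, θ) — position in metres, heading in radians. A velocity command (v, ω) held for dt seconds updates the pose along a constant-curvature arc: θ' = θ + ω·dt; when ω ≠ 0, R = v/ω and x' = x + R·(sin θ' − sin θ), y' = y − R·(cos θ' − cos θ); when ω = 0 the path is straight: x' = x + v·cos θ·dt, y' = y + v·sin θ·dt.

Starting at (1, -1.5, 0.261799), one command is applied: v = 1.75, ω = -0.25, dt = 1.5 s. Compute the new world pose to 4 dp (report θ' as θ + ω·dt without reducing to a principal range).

(3.6024, -1.3063, -0.1132)

θ' = 0.2618 + -0.25·1.5 = -0.1132
R = v/ω = 1.75/-0.25 = -7.0000
x' = 1 + -7.0000·(sin -0.1132 − sin 0.2618) = 3.6024
y' = -1.5 − -7.0000·(cos -0.1132 − cos 0.2618) = -1.3063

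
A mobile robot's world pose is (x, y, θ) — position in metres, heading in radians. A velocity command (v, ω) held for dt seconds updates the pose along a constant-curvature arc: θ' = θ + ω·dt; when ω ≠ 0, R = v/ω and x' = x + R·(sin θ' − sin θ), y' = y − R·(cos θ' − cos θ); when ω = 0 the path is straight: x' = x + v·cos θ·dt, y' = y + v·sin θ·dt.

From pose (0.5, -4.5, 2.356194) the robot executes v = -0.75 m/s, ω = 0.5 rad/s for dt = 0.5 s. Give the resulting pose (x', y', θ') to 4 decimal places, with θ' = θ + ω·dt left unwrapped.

(0.7954, -4.7294, 2.6062)

θ' = 2.3562 + 0.5·0.5 = 2.6062
R = v/ω = -0.75/0.5 = -1.5000
x' = 0.5 + -1.5000·(sin 2.6062 − sin 2.3562) = 0.7954
y' = -4.5 − -1.5000·(cos 2.6062 − cos 2.3562) = -4.7294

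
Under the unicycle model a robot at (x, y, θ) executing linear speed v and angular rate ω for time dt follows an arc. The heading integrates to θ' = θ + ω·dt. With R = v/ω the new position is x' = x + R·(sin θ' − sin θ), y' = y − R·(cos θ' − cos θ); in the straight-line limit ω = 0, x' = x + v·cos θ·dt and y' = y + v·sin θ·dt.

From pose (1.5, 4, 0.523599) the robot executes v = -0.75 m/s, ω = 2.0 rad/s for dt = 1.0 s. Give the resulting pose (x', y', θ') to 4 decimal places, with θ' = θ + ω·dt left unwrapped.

θ' = 0.5236 + 2.0·1.0 = 2.5236
R = v/ω = -0.75/2.0 = -0.3750
x' = 1.5 + -0.3750·(sin 2.5236 − sin 0.5236) = 1.4702
y' = 4 − -0.3750·(cos 2.5236 − cos 0.5236) = 3.3696

(1.4702, 3.3696, 2.5236)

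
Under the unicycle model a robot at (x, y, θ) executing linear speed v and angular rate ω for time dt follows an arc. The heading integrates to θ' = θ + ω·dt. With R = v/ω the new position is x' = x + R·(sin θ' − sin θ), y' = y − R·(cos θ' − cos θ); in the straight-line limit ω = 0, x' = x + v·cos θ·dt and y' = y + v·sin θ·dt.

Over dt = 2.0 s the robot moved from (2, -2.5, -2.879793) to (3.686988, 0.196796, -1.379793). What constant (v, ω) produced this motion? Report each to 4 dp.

Δθ = -1.379793 − -2.879793 = 1.500000
ω = Δθ/dt = 1.500000/2.0 = 0.7500
R = −Δy/(cos θ' − cos θ) = -2.3333
v = R·ω = -2.3333·0.7500 = -1.7500

v = -1.7500, ω = 0.7500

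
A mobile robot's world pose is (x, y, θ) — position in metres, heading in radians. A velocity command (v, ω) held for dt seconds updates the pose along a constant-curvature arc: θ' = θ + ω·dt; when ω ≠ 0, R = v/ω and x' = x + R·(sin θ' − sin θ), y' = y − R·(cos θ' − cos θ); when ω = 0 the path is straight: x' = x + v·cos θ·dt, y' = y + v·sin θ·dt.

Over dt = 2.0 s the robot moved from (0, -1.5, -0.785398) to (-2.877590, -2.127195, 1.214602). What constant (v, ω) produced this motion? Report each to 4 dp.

Δθ = 1.214602 − -0.785398 = 2.000000
ω = Δθ/dt = 2.000000/2.0 = 1.0000
R = Δx/(sin θ' − sin θ) = -1.7500
v = R·ω = -1.7500·1.0000 = -1.7500

v = -1.7500, ω = 1.0000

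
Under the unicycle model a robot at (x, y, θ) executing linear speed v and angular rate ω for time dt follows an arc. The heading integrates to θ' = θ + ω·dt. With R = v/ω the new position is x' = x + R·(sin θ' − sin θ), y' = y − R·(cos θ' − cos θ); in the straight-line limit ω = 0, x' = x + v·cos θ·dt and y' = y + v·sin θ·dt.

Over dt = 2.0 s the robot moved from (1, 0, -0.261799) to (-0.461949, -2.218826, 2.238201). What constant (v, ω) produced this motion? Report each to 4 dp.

Δθ = 2.238201 − -0.261799 = 2.500000
ω = Δθ/dt = 2.500000/2.0 = 1.2500
R = −Δy/(cos θ' − cos θ) = -1.4000
v = R·ω = -1.4000·1.2500 = -1.7500

v = -1.7500, ω = 1.2500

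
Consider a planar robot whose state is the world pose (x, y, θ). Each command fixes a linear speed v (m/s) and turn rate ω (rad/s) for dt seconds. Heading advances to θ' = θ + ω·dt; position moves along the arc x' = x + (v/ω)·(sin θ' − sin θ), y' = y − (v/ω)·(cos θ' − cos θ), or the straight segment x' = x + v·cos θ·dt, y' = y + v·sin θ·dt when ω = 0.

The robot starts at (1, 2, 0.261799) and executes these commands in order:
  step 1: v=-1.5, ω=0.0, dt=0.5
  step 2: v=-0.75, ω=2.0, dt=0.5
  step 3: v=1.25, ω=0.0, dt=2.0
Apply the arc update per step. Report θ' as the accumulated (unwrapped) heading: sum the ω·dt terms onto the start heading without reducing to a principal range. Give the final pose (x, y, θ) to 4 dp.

step 1: θ'=0.2618 (straight) → pose (0.2756, 1.8059, 0.2618)
step 2: θ'=1.2618 (R=-0.3750) → pose (0.0154, 1.5577, 1.2618)
step 3: θ'=1.2618 (straight) → pose (0.7756, 3.9393, 1.2618)

(0.7756, 3.9393, 1.2618)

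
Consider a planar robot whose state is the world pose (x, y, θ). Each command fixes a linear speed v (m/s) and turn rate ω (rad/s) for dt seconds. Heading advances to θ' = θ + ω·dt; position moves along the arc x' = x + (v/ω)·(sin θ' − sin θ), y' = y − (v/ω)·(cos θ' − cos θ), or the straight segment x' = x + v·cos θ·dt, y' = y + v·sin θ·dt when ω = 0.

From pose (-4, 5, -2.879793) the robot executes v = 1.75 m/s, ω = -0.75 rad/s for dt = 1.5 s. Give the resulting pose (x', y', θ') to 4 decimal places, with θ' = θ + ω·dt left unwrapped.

θ' = -2.8798 + -0.75·1.5 = -4.0048
R = v/ω = 1.75/-0.75 = -2.3333
x' = -4 + -2.3333·(sin -4.0048 − sin -2.8798) = -6.3771
y' = 5 − -2.3333·(cos -4.0048 − cos -2.8798) = 5.7371

(-6.3771, 5.7371, -4.0048)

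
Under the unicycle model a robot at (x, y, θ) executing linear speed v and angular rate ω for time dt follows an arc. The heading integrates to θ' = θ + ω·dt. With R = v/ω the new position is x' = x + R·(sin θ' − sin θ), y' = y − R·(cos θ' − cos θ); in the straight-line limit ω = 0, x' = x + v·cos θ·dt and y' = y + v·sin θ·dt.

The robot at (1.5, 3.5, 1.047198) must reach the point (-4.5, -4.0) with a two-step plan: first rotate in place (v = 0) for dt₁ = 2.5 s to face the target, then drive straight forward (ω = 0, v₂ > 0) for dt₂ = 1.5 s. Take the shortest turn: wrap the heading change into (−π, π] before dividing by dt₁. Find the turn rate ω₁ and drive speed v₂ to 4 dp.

ω₁ = 1.1962, v₂ = 6.4031

heading to target = atan2(-4−3.5, -4.5−1.5) = -2.2455
Δθ = wrap(-2.2455 − 1.0472) = 2.9905; ω₁ = Δθ/dt₁ = 1.1962
distance = √((-4.5−1.5)² + (-4−3.5)²) = 9.6047; v₂ = distance/dt₂ = 6.4031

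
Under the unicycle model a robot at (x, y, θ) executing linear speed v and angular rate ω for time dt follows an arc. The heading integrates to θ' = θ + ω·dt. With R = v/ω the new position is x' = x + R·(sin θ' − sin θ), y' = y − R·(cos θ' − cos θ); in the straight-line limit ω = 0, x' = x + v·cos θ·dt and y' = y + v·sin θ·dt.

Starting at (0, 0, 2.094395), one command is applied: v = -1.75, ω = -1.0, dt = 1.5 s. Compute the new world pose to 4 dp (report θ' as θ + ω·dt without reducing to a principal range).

(-0.5355, -2.3249, 0.5944)

θ' = 2.0944 + -1.0·1.5 = 0.5944
R = v/ω = -1.75/-1.0 = 1.7500
x' = 0 + 1.7500·(sin 0.5944 − sin 2.0944) = -0.5355
y' = 0 − 1.7500·(cos 0.5944 − cos 2.0944) = -2.3249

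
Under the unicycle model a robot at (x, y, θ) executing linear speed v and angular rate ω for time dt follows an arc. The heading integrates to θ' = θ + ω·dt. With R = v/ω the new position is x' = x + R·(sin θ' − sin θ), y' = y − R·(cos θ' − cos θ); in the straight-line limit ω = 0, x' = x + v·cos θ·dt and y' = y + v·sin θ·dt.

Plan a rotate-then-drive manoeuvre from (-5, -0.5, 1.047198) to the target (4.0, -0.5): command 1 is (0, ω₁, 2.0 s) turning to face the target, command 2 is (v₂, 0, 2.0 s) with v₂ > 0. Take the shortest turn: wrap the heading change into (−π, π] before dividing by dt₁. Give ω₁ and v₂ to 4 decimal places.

ω₁ = -0.5236, v₂ = 4.5000

heading to target = atan2(-0.5−-0.5, 4−-5) = 0.0000
Δθ = wrap(0.0000 − 1.0472) = -1.0472; ω₁ = Δθ/dt₁ = -0.5236
distance = √((4−-5)² + (-0.5−-0.5)²) = 9.0000; v₂ = distance/dt₂ = 4.5000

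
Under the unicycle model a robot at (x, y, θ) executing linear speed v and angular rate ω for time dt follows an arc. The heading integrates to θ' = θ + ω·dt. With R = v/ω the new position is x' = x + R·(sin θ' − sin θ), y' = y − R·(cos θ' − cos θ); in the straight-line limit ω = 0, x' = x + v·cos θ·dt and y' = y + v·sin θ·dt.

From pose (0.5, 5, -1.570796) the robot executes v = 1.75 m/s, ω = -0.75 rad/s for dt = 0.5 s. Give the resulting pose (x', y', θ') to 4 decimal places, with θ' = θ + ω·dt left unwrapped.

θ' = -1.5708 + -0.75·0.5 = -1.9458
R = v/ω = 1.75/-0.75 = -2.3333
x' = 0.5 + -2.3333·(sin -1.9458 − sin -1.5708) = 0.3379
y' = 5 − -2.3333·(cos -1.9458 − cos -1.5708) = 4.1454

(0.3379, 4.1454, -1.9458)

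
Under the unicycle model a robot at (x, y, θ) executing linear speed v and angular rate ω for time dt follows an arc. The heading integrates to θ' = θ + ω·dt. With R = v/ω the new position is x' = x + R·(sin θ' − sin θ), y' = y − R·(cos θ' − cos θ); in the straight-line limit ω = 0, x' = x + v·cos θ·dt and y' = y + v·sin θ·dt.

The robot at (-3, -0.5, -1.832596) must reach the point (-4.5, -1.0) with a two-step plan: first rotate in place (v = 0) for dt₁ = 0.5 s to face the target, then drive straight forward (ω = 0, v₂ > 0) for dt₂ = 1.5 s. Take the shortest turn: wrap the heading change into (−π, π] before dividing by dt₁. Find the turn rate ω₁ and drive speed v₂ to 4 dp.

heading to target = atan2(-1−-0.5, -4.5−-3) = -2.8198
Δθ = wrap(-2.8198 − -1.8326) = -0.9872; ω₁ = Δθ/dt₁ = -1.9745
distance = √((-4.5−-3)² + (-1−-0.5)²) = 1.5811; v₂ = distance/dt₂ = 1.0541

ω₁ = -1.9745, v₂ = 1.0541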